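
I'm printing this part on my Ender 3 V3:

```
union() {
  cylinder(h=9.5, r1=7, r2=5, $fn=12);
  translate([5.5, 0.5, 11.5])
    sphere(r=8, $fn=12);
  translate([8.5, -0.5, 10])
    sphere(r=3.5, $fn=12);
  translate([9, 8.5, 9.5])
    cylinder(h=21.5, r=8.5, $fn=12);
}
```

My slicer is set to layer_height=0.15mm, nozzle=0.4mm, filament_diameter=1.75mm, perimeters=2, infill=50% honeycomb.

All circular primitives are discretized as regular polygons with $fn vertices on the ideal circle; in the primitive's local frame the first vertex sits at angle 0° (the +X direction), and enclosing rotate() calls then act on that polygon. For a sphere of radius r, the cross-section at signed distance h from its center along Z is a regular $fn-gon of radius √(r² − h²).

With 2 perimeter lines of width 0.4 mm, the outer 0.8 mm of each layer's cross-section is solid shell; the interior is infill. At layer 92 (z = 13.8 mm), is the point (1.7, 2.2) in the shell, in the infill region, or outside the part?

At z = 13.8 mm: the cone is absent (z outside [0, 9.5]); the sphere at (5.5, 0.5): section is a regular 12-gon, circumradius = √(r²−h²) = √(8²−2.3²) = 7.662; the sphere at (8.5, -0.5) is not intersected at this z (|z−center|=3.800 > r=3.5); the cylinder at (9, 8.5): section is a regular 12-gon, circumradius r=8.5; Combining (union): the regions partially overlap (shared area 65.17 mm²), so overlapping operands fuse into one piece — 1 connected region. Overall, the cross-section is a single solid region. The nearest boundary edge runs (-2.16, 0.50)→(-1.14, 4.33); distance from the point to it = 3.29 mm. The point is inside the cross-section and 3.29 mm from the nearest boundary — more than the 0.8 mm shell width (2 × 0.4), so it's in the infill interior.

infill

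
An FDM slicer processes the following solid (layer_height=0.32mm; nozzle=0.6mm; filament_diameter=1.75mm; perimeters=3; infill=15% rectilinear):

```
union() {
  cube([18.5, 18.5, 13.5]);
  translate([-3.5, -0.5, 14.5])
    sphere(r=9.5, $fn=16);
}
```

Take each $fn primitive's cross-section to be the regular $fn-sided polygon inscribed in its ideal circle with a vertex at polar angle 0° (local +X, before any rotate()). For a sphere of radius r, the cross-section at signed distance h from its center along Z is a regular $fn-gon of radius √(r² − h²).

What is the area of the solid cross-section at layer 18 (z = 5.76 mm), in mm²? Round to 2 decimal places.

384.65 mm²

At z = 5.76 mm: the 18.5×18.5 cube contributes its full rectangle (area 342.25 mm²); the r=9.5 sphere at (-3.5, -0.5) slices to a regular 16-gon of circumradius 3.723 (√(r²−h²) with h=8.74 from center) (area = (16/2)·3.723²·sin(360°/16) = 42.44 mm²); Taking the union: the regions partially overlap — summed areas 384.69 mm² minus the doubly-counted overlap 0.04 mm² gives 384.65 mm² — area = 384.65 mm². Overall, the cross-section is a single solid region. Net area = 384.65 mm².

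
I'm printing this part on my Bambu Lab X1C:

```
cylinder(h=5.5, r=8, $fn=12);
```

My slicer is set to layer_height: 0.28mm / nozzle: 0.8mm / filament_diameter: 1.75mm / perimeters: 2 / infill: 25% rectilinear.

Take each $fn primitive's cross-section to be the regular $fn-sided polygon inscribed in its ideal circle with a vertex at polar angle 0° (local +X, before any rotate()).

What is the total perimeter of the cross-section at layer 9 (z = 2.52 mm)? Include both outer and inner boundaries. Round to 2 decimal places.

49.69 mm

At z = 2.52 mm: the cylinder: section is a regular 12-gon, circumradius r=8 (perimeter = 2·12·8.000·sin(180°/12) = 49.69 mm). Overall, the cross-section is a single solid region. Total boundary length (outer) = 49.69 mm.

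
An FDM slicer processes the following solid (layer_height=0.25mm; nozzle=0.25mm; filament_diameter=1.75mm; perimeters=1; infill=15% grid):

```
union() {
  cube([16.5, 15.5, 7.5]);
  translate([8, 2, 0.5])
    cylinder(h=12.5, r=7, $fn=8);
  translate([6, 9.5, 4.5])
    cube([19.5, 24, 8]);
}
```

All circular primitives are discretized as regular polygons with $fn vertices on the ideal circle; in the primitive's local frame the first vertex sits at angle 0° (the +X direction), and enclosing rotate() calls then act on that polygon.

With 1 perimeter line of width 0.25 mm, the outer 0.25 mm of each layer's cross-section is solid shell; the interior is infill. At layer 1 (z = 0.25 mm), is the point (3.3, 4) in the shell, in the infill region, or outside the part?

At z = 0.25 mm: the cube (footprint 16.5×15.5) is included at this height; the cylinder at (8, 2) is not intersected at this z (z outside [0.5, 13]); the cube at (6, 9.5) is absent (z outside [4.5, 12.5]); Merging all regions: only the 16.5×15.5 cube is present, so the union is just that shape — 1 connected region. Overall, the cross-section is a single solid region. The nearest boundary edge runs (0.00, 15.50)→(0.00, 0.00); distance from the point to it = 3.30 mm. The point is inside the cross-section and 3.30 mm from the nearest boundary — more than the 0.25 mm shell width (1 × 0.25), so it's in the infill interior.

infill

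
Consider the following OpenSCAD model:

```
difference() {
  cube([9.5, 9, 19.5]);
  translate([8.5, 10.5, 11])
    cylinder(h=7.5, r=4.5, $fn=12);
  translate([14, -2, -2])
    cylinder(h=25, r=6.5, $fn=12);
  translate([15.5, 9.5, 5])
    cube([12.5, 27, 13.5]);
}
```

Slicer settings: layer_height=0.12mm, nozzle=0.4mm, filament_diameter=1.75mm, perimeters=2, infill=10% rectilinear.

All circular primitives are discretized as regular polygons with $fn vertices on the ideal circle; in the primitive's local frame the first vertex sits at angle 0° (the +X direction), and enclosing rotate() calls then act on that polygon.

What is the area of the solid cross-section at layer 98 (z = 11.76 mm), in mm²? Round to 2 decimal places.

At z = 11.76 mm: the cube is present — its section is the full 9.5×9 rectangle (area 85.50 mm²); the r=4.5 cylinder at (8.5, 10.5) contributes a regular 12-gon of circumradius 4.5 (area = (12/2)·4.500²·sin(360°/12) = 60.75 mm²); the cylinder at (14, -2): section is a regular 12-gon, circumradius r=6.5 (area = (12/2)·6.500²·sin(360°/12) = 126.75 mm²); the cube at (15.5, 9.5) (footprint 12.5×27) is included at this height (area 337.50 mm²); After the difference (first − rest): starting from the 9.5×9 cube (85.50 mm²), the r=4.5 cylinder at (8.5, 10.5) partially overlaps it — only the 11.60 mm² overlap (of its 60.75 mm²) is removed, clipping the outline; the r=6.5 cylinder at (14, -2) partially overlaps it — only the 2.26 mm² overlap (of its 126.75 mm²) is removed, clipping the outline; the 12.5×27 cube at (15.5, 9.5) misses the remaining region (no effect) — area = 71.64 mm². Overall, the cross-section is a single solid region. Net area = 71.64 mm².

71.64 mm²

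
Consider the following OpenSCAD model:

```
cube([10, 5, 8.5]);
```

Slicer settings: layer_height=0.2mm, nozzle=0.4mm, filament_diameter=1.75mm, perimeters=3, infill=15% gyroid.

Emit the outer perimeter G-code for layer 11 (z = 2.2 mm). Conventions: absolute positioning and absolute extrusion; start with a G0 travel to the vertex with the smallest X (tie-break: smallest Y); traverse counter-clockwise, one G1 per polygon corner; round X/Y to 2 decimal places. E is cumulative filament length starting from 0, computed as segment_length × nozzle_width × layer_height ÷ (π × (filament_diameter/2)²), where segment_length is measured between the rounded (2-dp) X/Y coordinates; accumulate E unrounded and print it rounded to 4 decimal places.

G0 X0.00 Y0.00 Z2.20
G1 X10.00 Y0.00 E0.3326
G1 X10.00 Y5.00 E0.4989
G1 X0.00 Y5.00 E0.8315
G1 X0.00 Y0.00 E0.9978

At z = 2.2 mm: the cube (footprint 10×5) is included at this height. The outline is a single polygon with 4 vertices. Extrusion per mm of travel: 0.4 × 0.2 / (π × 0.875²) = 0.033260. Accumulating E over each segment gives final E = 0.9978.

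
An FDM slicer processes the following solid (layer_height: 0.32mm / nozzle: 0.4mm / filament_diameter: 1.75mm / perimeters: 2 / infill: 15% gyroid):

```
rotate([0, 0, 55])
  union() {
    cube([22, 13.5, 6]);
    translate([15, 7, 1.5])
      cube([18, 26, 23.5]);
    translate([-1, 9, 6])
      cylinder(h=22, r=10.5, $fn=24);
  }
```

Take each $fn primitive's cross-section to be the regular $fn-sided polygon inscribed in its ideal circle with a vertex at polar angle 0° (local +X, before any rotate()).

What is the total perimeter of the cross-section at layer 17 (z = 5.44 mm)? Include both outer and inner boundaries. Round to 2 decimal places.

132.00 mm

At z = 5.44 mm: the cube (footprint 22×13.5) is included at this height (perimeter 71.00 mm); the cube at (15, 7) (footprint 18×26) is included at this height (perimeter 88.00 mm); the cylinder at (-1, 9) does not reach this height (z outside [6, 28]); Taking the union: the regions partially overlap (shared area 45.50 mm²), so the edge portions inside another operand are dropped and the merged outline is re-measured after clipping — boundary = 132.00 mm; (whole slice rotated 55° about Z — lengths, areas and connectivity unchanged). Overall, the cross-section is a single solid region. Total boundary length (outer) = 132.00 mm.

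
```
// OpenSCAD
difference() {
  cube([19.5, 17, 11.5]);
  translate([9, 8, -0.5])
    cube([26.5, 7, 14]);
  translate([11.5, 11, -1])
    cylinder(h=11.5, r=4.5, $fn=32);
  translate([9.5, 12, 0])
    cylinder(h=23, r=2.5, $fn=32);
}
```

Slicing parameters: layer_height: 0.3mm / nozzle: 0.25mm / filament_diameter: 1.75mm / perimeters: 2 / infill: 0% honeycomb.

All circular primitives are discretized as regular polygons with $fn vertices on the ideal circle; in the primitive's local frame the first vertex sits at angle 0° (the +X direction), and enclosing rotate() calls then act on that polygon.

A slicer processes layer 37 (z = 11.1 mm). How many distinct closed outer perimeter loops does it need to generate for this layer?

1

At z = 11.1 mm: the cube (footprint 19.5×17) is included at this height; the cube at (9, 8) is present — its section is the full 26.5×7 rectangle; the cylinder at (11.5, 11) is not intersected at this z (z outside [-1, 10.5]); the cylinder at (9.5, 12): section is a regular 32-gon, circumradius r=2.5; Taking the first minus the rest: starting from the 19.5×17 cube, the 26.5×7 cube at (9, 8) partially overlaps it — only the 73.50 mm² overlap (of its 185.50 mm²) is removed, clipping the outline; the r=2.5 cylinder at (9.5, 12) partially overlaps it — only the 7.28 mm² overlap (of its 19.51 mm²) is removed, clipping the outline — 1 connected region. The result has 1 disconnected region.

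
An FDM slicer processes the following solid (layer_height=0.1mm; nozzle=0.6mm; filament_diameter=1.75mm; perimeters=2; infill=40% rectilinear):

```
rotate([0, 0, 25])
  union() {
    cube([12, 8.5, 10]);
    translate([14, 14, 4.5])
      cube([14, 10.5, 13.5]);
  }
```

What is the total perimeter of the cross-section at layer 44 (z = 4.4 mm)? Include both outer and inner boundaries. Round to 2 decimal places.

41.00 mm

At z = 4.4 mm: the cube (footprint 12×8.5) is included at this height (perimeter 41.00 mm); the cube at (14, 14) is not intersected at this z (z outside [4.5, 18]); Combining (union): only the 12×8.5 cube is present, so the union is just that shape — boundary = 41.00 mm; (rotated 25° about Z; rotation is an isometry so areas/perimeters/island counts are preserved). Overall, the cross-section is a single solid region. Total boundary length (outer) = 41.00 mm.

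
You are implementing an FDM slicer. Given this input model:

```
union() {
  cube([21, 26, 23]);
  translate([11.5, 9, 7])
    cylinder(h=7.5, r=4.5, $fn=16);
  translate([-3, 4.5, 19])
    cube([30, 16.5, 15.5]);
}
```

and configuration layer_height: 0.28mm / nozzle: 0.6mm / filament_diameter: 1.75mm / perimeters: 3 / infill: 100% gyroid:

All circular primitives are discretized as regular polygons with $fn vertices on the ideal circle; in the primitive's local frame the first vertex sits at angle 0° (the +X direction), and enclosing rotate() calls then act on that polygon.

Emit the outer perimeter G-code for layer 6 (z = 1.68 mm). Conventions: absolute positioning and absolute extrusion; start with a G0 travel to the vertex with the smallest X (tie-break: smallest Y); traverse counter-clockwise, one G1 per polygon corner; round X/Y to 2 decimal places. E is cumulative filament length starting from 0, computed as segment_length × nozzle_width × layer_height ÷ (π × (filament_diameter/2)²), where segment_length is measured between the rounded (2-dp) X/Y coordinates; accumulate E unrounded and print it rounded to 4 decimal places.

G0 X0.00 Y0.00 Z1.68
G1 X21.00 Y0.00 E1.4668
G1 X21.00 Y26.00 E3.2828
G1 X0.00 Y26.00 E4.7495
G1 X0.00 Y0.00 E6.5656

At z = 1.68 mm: the cube (footprint 21×26) is included at this height; the cylinder at (11.5, 9) is not intersected at this z (z outside [7, 14.5]); the cube at (-3, 4.5) is absent (z outside [19, 34.5]); Combining (union): only the 21×26 cube is present, so the union is just that shape — 1 connected region. The outline is a single polygon with 4 vertices. Extrusion per mm of travel: 0.6 × 0.28 / (π × 0.875²) = 0.069846. Accumulating E over each segment gives final E = 6.5656.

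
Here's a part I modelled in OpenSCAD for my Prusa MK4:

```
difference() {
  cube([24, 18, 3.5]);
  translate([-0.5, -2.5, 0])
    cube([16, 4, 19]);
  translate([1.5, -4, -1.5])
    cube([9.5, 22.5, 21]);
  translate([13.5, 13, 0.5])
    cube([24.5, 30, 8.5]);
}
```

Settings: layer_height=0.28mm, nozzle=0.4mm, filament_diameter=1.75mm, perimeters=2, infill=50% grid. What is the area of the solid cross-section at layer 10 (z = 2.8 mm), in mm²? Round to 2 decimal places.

199.50 mm²

At z = 2.8 mm: the cube (footprint 24×18) is included at this height (area 432.00 mm²); the cube at (-0.5, -2.5) is present — its section is the full 16×4 rectangle (area 64.00 mm²); the cube at (1.5, -4) (footprint 9.5×22.5) is included at this height (area 213.75 mm²); the cube at (13.5, 13) (footprint 24.5×30) is included at this height (area 735.00 mm²); Taking the first minus the rest: starting from the 24×18 cube (432.00 mm²), the 16×4 cube at (-0.5, -2.5) partially overlaps it — only the 23.25 mm² overlap (of its 64.00 mm²) is removed, clipping the outline; the 9.5×22.5 cube at (1.5, -4) partially overlaps it — only the 156.75 mm² overlap (of its 213.75 mm²) is removed, clipping the outline; the 24.5×30 cube at (13.5, 13) partially overlaps it — only the 52.50 mm² overlap (of its 735.00 mm²) is removed, clipping the outline — area = 199.50 mm². Overall, the cross-section has 2 separate islands. Net area = 199.50 mm².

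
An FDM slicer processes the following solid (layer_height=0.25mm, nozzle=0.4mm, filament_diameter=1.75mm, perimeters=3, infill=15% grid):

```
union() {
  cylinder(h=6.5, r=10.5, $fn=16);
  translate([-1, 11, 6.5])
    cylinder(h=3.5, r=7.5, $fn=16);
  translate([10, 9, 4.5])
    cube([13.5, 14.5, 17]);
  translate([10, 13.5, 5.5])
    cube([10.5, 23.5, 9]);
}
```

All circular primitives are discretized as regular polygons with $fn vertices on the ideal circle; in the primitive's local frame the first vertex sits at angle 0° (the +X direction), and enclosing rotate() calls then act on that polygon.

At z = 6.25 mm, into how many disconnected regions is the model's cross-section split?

At z = 6.25 mm: the cylinder: section is a regular 16-gon, circumradius r=10.5; the cylinder at (-1, 11) is not intersected at this z (z outside [6.5, 10]); the cube at (10, 9) (footprint 13.5×14.5) is included at this height; the 10.5×23.5 cube at (10, 13.5) contributes its full rectangle; Taking the union: the regions partially overlap (shared area 105.00 mm²), so overlapping operands fuse into one piece — 2 connected regions. The result has 2 disconnected regions.

2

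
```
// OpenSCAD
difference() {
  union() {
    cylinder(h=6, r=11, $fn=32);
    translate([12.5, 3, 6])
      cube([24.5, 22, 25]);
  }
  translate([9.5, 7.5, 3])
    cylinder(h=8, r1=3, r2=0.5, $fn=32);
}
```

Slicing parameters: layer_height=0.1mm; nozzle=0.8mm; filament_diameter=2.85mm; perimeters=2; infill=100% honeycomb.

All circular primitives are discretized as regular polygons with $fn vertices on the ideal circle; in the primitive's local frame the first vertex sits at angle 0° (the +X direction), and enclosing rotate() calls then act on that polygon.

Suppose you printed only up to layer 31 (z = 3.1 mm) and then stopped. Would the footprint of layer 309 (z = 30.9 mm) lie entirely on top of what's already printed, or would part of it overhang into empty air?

part overhangs

Compare the two slices. At z = 3.1: the r=11 cylinder contributes a regular 32-gon of circumradius 11 (area = (32/2)·11.000²·sin(360°/32) = 377.69 mm²); the cube at (12.5, 3) is not intersected at this z (z outside [6, 31]); Combining (union): only the r=11 cylinder is present, so the union is just that shape — area = 377.69 mm²; the cone at (9.5, 7.5) contributes a regular 32-gon of circumradius 2.969 (interpolated between r1=3 and r2=0.5 at t=0.013) (area = (32/2)·2.969²·sin(360°/32) = 27.51 mm²); After the difference (first − rest): starting from the result so far (377.69 mm²), the cone at (9.5, 7.5) partially overlaps it — only the 6.60 mm² overlap (of its 27.51 mm²) is removed, clipping the outline — area = 371.10 mm². At z = 30.9: the cylinder does not reach this height (z outside [0, 6]); the cube at (12.5, 3) (footprint 24.5×22) is included at this height (area 539.00 mm²); Merging all regions: only the 24.5×22 cube at (12.5, 3) is present, so the union is just that shape — area = 539.00 mm²; the cone at (9.5, 7.5) does not reach this height (z outside [3, 11]); Subtracting the remaining from the first: none of the subtracted shapes is present at this height, so that combined region is unchanged — area = 539.00 mm². Checking containment: at z = 30.9 the cross-section extends beyond the z = 3.1 cross-section by about 539.00 mm².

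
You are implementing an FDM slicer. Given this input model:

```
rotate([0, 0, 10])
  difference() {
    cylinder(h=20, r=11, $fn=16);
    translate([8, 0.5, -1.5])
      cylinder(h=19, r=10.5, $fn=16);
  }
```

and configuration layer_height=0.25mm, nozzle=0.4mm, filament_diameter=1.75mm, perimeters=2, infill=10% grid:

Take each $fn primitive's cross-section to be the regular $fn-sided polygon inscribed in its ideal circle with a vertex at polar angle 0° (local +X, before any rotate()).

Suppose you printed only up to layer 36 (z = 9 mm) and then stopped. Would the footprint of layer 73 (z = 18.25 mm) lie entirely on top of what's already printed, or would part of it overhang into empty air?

part overhangs

Compare the two slices. At z = 9: the r=11 cylinder contributes a regular 16-gon of circumradius 11 (area = (16/2)·11.000²·sin(360°/16) = 370.44 mm²); the r=10.5 cylinder at (8, 0.5) contributes a regular 16-gon of circumradius 10.5 (area = (16/2)·10.500²·sin(360°/16) = 337.53 mm²); Subtracting the remaining from the first: starting from the r=11 cylinder (370.44 mm²), the r=10.5 cylinder at (8, 0.5) partially overlaps it — only the 187.66 mm² overlap (of its 337.53 mm²) is removed, clipping the outline — area = 182.78 mm²; (rotated 10° about Z; rotation is an isometry so areas/perimeters/island counts are preserved). At z = 18.25: the cylinder: section is a regular 16-gon, circumradius r=11 (area = (16/2)·11.000²·sin(360°/16) = 370.44 mm²); the cylinder at (8, 0.5) is not intersected at this z (z outside [-1.5, 17.5]); Taking the first minus the rest: none of the subtracted shapes is present at this height, so the r=11 cylinder is unchanged — area = 370.44 mm²; (whole slice rotated 10° about Z — lengths, areas and connectivity unchanged). Checking containment: at z = 18.25 the cross-section extends beyond the z = 9 cross-section by about 187.66 mm².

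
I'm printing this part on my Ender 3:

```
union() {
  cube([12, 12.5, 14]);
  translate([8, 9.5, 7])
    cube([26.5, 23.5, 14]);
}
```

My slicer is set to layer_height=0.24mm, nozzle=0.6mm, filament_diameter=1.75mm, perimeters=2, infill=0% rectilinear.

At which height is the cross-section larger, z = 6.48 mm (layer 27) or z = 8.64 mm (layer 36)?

layer 36 (z = 8.64 mm)

Layer 27 (z = 6.48): the cube (footprint 12×12.5) is included at this height (area 150.00 mm²); the cube at (8, 9.5) is not intersected at this z (z outside [7, 21]); Taking the union: only the 12×12.5 cube is present, so the union is just that shape — area = 150.00 mm². So its area = 150.00 mm². Layer 36 (z = 8.64): the cube (footprint 12×12.5) is included at this height (area 150.00 mm²); the cube at (8, 9.5) is present — its section is the full 26.5×23.5 rectangle (area 622.75 mm²); Taking the union: the regions partially overlap — summed areas 772.75 mm² minus the doubly-counted overlap 12.00 mm² gives 760.75 mm² — area = 760.75 mm². So its area = 760.75 mm². Layer 36 is larger (760.75 vs 150.00 mm²).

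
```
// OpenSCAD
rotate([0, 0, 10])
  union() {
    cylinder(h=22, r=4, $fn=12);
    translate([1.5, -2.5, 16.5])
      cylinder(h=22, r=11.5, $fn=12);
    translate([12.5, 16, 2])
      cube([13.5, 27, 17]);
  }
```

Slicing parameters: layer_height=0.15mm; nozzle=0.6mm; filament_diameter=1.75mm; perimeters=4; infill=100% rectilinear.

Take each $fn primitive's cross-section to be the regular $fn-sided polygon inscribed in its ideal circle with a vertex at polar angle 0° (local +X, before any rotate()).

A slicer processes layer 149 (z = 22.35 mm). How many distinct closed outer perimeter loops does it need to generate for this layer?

At z = 22.35 mm: the cylinder is not intersected at this z (z outside [0, 22]); the r=11.5 cylinder at (1.5, -2.5) contributes a regular 12-gon of circumradius 11.5; the cube at (12.5, 16) is not intersected at this z (z outside [2, 19]); Combining (union): only the r=11.5 cylinder at (1.5, -2.5) is present, so the union is just that shape — 1 connected region; (rotated 10° about Z; rotation is an isometry so areas/perimeters/island counts are preserved). The result has 1 disconnected region.

1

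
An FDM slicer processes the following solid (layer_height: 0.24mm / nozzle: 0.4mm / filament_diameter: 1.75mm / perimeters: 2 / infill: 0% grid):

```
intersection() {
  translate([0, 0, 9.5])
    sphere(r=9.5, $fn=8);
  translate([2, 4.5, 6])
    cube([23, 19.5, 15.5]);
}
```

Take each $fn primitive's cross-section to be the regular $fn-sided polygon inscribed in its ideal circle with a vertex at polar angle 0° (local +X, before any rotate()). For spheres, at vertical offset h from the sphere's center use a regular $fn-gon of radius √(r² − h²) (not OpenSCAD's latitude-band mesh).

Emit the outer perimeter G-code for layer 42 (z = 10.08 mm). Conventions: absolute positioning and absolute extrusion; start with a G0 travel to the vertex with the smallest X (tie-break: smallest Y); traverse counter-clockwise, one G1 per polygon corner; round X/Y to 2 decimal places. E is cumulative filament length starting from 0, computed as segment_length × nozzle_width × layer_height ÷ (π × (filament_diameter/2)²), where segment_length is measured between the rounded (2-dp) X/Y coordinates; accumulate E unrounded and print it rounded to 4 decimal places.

At z = 10.08 mm: the sphere: section is a regular 8-gon, circumradius = √(r²−h²) = √(9.5²−0.58²) = 9.482; the 23×19.5 cube at (2, 4.5) contributes its full rectangle; Keeping only the common overlap: the 23×19.5 cube at (2, 4.5) partially overlaps the r=9.5 sphere; clipping to the common part keeps 15.97 mm² — 1 connected region. The outline is a single polygon with 4 vertices. Extrusion per mm of travel: 0.4 × 0.24 / (π × 0.875²) = 0.039912. Accumulating E over each segment gives final E = 0.6882.

G0 X2.00 Y4.50 Z10.08
G1 X7.62 Y4.50 E0.2243
G1 X6.70 Y6.70 E0.3195
G1 X2.00 Y8.65 E0.5226
G1 X2.00 Y4.50 E0.6882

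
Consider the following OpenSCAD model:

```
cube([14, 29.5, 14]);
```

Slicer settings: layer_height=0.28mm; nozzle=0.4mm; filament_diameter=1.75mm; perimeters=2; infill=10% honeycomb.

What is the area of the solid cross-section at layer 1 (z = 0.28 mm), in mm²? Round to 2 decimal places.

413.00 mm²

At z = 0.28 mm: the cube (footprint 14×29.5) is included at this height (area 413.00 mm²). Overall, the cross-section is a single solid region. Net area = 413.00 mm².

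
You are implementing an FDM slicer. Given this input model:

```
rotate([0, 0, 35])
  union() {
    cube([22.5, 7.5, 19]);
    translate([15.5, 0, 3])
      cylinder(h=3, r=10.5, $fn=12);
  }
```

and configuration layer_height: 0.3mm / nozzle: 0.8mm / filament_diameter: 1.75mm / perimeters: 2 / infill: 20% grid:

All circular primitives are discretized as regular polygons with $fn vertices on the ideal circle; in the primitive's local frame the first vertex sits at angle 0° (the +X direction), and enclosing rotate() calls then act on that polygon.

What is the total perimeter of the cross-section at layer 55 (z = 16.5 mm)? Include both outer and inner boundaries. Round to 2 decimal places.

At z = 16.5 mm: the cube (footprint 22.5×7.5) is included at this height (perimeter 60.00 mm); the cylinder at (15.5, 0) is not intersected at this z (z outside [3, 6]); Combining (union): only the 22.5×7.5 cube is present, so the union is just that shape — boundary = 60.00 mm; (rotated 35° about Z; rotation is an isometry so areas/perimeters/island counts are preserved). Overall, the cross-section is a single solid region. Total boundary length (outer) = 60.00 mm.

60.00 mm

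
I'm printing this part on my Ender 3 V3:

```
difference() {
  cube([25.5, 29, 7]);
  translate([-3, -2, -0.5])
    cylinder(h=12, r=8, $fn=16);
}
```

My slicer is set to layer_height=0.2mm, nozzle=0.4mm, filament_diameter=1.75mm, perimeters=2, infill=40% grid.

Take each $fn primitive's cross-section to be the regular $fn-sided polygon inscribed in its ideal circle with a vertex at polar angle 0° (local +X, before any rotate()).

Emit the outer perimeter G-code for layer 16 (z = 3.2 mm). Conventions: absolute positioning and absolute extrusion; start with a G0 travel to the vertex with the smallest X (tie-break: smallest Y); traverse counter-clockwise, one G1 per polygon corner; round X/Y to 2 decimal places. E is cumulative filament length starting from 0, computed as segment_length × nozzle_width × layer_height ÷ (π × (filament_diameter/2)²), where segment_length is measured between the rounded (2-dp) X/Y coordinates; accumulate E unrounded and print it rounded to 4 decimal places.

At z = 3.2 mm: the cube is present — its section is the full 25.5×29 rectangle; the r=8 cylinder at (-3, -2) gives a regular 16-gon of circumradius 8 (constant along its height); Taking the first minus the rest: starting from the 25.5×29 cube, the r=8 cylinder at (-3, -2) partially overlaps it — only the 16.28 mm² overlap (of its 195.93 mm²) is removed, clipping the outline — 1 connected region. The outline is a single polygon with 8 vertices. Extrusion per mm of travel: 0.4 × 0.2 / (π × 0.875²) = 0.033260. Accumulating E over each segment gives final E = 3.5385.

G0 X0.00 Y5.40 Z3.20
G1 X0.06 Y5.39 E0.0020
G1 X2.66 Y3.66 E0.1059
G1 X4.39 Y1.06 E0.2098
G1 X4.60 Y0.00 E0.2457
G1 X25.50 Y0.00 E0.9408
G1 X25.50 Y29.00 E1.9054
G1 X0.00 Y29.00 E2.7535
G1 X0.00 Y5.40 E3.5385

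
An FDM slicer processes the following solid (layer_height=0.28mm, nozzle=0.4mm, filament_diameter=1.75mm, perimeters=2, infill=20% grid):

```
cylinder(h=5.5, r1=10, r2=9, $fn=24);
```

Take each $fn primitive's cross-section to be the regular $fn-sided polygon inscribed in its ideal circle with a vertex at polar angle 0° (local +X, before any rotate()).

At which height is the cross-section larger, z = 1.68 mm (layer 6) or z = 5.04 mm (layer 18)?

layer 6 (z = 1.68 mm)

Layer 6 (z = 1.68): the cone contributes a regular 24-gon of circumradius 9.695 (interpolated between r1=10 and r2=9 at t=0.305) (area = (24/2)·9.695²·sin(360°/24) = 291.90 mm²). So its area = 291.90 mm². Layer 18 (z = 5.04): the cone contributes a regular 24-gon of circumradius 9.084 (interpolated between r1=10 and r2=9 at t=0.916) (area = (24/2)·9.084²·sin(360°/24) = 256.27 mm²). So its area = 256.27 mm². Layer 6 is larger (291.90 vs 256.27 mm²).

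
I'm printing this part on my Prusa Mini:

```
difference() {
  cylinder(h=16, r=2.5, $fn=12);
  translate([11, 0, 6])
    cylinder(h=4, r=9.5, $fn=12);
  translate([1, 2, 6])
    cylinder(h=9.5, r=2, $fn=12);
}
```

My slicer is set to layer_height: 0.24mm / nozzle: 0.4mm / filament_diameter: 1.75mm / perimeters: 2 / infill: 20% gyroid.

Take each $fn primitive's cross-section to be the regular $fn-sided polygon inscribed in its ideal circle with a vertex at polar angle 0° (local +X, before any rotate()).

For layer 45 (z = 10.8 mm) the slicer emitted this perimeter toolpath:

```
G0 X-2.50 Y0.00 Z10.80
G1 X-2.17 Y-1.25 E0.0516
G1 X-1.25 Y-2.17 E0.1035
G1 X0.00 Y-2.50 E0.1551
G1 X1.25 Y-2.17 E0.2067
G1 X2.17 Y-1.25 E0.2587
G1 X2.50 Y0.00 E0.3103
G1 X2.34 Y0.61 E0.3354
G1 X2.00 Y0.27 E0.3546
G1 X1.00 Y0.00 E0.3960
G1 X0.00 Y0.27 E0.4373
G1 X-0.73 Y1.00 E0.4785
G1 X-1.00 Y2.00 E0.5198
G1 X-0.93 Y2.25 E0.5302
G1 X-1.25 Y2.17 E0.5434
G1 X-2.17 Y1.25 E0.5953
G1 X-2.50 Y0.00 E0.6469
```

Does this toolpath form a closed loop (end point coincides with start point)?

Start point (G0): (-2.50, 0.00). End point (last G1): the path returns to the start — closed.

yes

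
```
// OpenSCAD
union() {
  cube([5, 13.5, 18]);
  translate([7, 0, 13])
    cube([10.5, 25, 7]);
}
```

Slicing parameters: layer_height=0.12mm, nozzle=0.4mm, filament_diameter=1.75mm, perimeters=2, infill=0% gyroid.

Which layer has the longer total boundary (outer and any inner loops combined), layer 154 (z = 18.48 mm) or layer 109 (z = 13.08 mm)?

layer 109 (z = 13.08 mm)

Layer 154 (z = 18.48): the cube does not reach this height (z outside [0, 18]); the cube at (7, 0) is present — its section is the full 10.5×25 rectangle (perimeter 71.00 mm); Combining (union): only the 10.5×25 cube at (7, 0) is present, so the union is just that shape — boundary = 71.00 mm. So its perimeter = 71.00 mm. Layer 109 (z = 13.08): the cube (footprint 5×13.5) is included at this height (perimeter 37.00 mm); the cube at (7, 0) (footprint 10.5×25) is included at this height (perimeter 71.00 mm); Merging all regions: the 2 present regions are separate (no shared area or edge), so areas and boundary lengths simply add and each stays a separate island — boundary = 108.00 mm. So its perimeter = 108.00 mm. Layer 109 is larger (108.00 vs 71.00 mm).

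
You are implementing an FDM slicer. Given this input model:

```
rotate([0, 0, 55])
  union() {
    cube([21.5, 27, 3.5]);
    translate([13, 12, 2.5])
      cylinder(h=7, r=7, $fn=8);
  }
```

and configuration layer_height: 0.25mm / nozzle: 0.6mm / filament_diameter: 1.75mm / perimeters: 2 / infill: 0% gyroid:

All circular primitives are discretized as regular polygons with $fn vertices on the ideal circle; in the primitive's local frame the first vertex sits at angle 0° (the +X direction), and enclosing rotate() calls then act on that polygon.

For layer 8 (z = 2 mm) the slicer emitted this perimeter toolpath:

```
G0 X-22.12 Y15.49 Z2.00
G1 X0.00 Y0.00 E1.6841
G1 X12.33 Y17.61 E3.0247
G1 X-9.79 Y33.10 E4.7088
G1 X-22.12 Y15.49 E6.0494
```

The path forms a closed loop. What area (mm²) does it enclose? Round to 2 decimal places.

Apply the shoelace formula to the sequence of (X, Y) vertices; enclosed area = 580.52 mm².

580.52 mm²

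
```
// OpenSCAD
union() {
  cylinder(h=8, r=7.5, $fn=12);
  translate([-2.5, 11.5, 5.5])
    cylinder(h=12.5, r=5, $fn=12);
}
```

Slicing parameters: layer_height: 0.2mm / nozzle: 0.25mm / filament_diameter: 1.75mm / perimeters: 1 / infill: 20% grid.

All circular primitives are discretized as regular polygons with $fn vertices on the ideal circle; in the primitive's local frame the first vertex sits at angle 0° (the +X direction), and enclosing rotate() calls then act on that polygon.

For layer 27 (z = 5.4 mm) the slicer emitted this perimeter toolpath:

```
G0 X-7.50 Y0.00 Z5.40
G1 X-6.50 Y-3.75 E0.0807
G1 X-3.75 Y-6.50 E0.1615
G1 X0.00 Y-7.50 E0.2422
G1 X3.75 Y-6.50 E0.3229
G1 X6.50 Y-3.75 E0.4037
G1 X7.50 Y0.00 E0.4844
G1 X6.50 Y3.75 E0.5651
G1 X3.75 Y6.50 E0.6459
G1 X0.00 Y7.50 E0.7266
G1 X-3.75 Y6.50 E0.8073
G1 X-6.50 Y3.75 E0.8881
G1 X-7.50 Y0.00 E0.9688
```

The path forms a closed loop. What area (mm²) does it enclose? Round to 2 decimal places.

Apply the shoelace formula to the sequence of (X, Y) vertices; enclosed area = 168.88 mm².

168.88 mm²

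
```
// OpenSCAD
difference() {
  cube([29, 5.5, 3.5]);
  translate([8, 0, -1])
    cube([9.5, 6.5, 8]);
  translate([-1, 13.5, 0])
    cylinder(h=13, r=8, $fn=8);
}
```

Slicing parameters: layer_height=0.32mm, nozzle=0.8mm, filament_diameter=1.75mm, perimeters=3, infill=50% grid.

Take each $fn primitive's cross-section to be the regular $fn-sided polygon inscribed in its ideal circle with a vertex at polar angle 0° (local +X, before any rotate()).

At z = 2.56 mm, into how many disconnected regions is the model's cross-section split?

At z = 2.56 mm: the 29×5.5 cube contributes its full rectangle; the 9.5×6.5 cube at (8, 0) contributes its full rectangle; the r=8 cylinder at (-1, 13.5) gives a regular 8-gon of circumradius 8 (constant along its height); Subtracting the remaining from the first: starting from the 29×5.5 cube, the 9.5×6.5 cube at (8, 0) partially overlaps it — only the 52.25 mm² overlap (of its 61.75 mm²) is removed, clipping the outline; the r=8 cylinder at (-1, 13.5) misses the remaining region (no effect) — 2 connected regions. The result has 2 disconnected regions.

2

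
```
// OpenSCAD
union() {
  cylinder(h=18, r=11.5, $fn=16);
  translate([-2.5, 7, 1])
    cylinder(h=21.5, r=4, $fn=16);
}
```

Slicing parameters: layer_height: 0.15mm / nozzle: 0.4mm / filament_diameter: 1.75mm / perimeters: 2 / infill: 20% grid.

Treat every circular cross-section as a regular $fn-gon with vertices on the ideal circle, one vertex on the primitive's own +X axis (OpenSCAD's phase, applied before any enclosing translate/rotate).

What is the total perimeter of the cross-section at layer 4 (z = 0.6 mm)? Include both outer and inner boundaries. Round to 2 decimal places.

71.79 mm

At z = 0.6 mm: the r=11.5 cylinder gives a regular 16-gon of circumradius 11.5 (constant along its height) (perimeter = 2·16·11.500·sin(180°/16) = 71.79 mm); the cylinder at (-2.5, 7) is not intersected at this z (z outside [1, 22.5]); Combining (union): only the r=11.5 cylinder is present, so the union is just that shape — boundary = 71.79 mm. Overall, the cross-section is a single solid region. Total boundary length (outer) = 71.79 mm.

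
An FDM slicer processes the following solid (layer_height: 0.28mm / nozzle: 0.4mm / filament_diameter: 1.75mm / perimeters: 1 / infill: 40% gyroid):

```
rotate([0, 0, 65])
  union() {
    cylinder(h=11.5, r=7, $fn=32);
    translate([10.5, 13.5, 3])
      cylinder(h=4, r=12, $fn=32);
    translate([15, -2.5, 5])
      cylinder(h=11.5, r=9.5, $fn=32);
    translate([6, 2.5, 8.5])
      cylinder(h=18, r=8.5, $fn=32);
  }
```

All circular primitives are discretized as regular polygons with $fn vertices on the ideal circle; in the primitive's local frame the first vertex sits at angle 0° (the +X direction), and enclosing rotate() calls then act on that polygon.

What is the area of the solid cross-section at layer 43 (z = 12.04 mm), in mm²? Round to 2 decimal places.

At z = 12.04 mm: the cylinder is absent (z outside [0, 11.5]); the cylinder at (10.5, 13.5) is absent (z outside [3, 7]); the r=9.5 cylinder at (15, -2.5) contributes a regular 32-gon of circumradius 9.5 (area = (32/2)·9.500²·sin(360°/32) = 281.71 mm²); the r=8.5 cylinder at (6, 2.5) contributes a regular 32-gon of circumradius 8.5 (area = (32/2)·8.500²·sin(360°/32) = 225.52 mm²); Taking the union: the regions partially overlap — summed areas 507.23 mm² minus the doubly-counted overlap 78.58 mm² gives 428.66 mm² — area = 428.66 mm²; (rotated 65° about Z; rotation is an isometry so areas/perimeters/island counts are preserved). Overall, the cross-section is a single solid region. Net area = 428.66 mm².

428.66 mm²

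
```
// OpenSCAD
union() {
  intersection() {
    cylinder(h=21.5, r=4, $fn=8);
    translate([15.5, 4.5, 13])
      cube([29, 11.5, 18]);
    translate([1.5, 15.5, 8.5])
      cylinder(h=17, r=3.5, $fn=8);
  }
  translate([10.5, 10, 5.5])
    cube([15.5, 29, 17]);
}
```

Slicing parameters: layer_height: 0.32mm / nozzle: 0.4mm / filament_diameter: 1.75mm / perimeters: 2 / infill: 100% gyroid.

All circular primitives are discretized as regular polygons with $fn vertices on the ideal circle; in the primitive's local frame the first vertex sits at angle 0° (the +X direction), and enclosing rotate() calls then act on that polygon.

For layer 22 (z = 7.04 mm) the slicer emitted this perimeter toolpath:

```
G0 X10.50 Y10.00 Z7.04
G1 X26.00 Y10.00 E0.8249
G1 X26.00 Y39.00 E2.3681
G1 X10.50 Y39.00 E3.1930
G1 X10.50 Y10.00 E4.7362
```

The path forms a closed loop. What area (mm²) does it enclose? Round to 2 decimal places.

Apply the shoelace formula to the sequence of (X, Y) vertices; enclosed area = 449.50 mm².

449.50 mm²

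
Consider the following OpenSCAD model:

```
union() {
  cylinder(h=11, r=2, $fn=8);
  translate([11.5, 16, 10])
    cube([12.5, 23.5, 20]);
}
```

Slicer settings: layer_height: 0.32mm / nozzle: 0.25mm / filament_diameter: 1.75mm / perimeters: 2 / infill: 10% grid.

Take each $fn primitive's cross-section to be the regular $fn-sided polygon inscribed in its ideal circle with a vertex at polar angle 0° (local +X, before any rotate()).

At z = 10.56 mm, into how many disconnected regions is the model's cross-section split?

2

At z = 10.56 mm: the r=2 cylinder contributes a regular 8-gon of circumradius 2; the 12.5×23.5 cube at (11.5, 16) contributes its full rectangle; Taking the union: the 2 present regions are separate (no shared area or edge), so areas and boundary lengths simply add and each stays a separate island — 2 connected regions. The result has 2 disconnected regions.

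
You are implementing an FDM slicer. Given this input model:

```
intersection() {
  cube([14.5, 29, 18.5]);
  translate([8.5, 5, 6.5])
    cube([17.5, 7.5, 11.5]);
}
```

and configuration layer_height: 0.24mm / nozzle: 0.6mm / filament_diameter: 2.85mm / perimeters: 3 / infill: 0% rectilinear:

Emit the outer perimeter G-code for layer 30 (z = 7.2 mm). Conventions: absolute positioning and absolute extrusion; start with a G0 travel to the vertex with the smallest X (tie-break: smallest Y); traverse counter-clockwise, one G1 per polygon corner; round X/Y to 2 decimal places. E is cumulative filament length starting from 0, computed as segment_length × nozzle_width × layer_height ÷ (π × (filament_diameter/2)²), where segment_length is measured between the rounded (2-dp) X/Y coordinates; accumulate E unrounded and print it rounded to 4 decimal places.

G0 X8.50 Y5.00 Z7.20
G1 X14.50 Y5.00 E0.1354
G1 X14.50 Y12.50 E0.3047
G1 X8.50 Y12.50 E0.4402
G1 X8.50 Y5.00 E0.6095

At z = 7.2 mm: the cube is present — its section is the full 14.5×29 rectangle; the cube at (8.5, 5) (footprint 17.5×7.5) is included at this height; Taking the intersection: the 17.5×7.5 cube at (8.5, 5) partially overlaps the 14.5×29 cube; clipping to the common part keeps 45.00 mm² — 1 connected region. The outline is a single polygon with 4 vertices. Extrusion per mm of travel: 0.6 × 0.24 / (π × 1.425²) = 0.022573. Accumulating E over each segment gives final E = 0.6095.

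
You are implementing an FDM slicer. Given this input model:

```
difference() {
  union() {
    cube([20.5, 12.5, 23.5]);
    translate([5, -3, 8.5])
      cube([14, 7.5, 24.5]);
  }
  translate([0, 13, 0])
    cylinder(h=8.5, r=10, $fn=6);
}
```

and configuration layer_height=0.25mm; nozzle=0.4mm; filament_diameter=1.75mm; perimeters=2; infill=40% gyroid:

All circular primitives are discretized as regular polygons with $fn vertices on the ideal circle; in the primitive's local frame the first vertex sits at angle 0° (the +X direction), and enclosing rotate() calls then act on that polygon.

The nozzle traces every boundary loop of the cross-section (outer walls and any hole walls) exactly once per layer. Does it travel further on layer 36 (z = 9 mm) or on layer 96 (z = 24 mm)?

layer 36 (z = 9 mm)

Layer 36 (z = 9): the cube is present — its section is the full 20.5×12.5 rectangle (perimeter 66.00 mm); the cube at (5, -3) is present — its section is the full 14×7.5 rectangle (perimeter 43.00 mm); Combining (union): the regions partially overlap (shared area 63.00 mm²), so the edge portions inside another operand are dropped and the merged outline is re-measured after clipping — boundary = 72.00 mm; the cylinder at (0, 13) is absent (z outside [0, 8.5]); Subtracting the remaining from the first: none of the subtracted shapes is present at this height, so the result so far is unchanged — boundary = 72.00 mm. So its perimeter = 72.00 mm. Layer 96 (z = 24): the cube is absent (z outside [0, 23.5]); the cube at (5, -3) is present — its section is the full 14×7.5 rectangle (perimeter 43.00 mm); Combining (union): only the 14×7.5 cube at (5, -3) is present, so the union is just that shape — boundary = 43.00 mm; the cylinder at (0, 13) is absent (z outside [0, 8.5]); Taking the first minus the rest: none of the subtracted shapes is present at this height, so that combined region is unchanged — boundary = 43.00 mm. So its perimeter = 43.00 mm. Layer 36 is larger (72.00 vs 43.00 mm).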